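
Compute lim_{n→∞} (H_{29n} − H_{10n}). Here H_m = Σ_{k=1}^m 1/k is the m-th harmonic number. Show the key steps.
lim = ln(29/10)

Euler-Maclaurin gives H_m = ln m + γ + 1/(2m) + O(1/m^2). The γ and O(1/m) terms cancel in the difference:
  H_{29n} − H_{10n} = ln(29n) − ln(10n) + O(1/n) = ln(29/10) + O(1/n).
Hence the limit is ln(29/10).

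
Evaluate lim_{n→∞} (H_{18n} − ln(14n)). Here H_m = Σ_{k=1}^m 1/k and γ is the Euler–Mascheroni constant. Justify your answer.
lim = ln(9/7) + γ

By Euler-Maclaurin, H_m = ln m + γ + O(1/m). So
  H_{18n} − ln(14n) = ln(18n) + γ − ln(14n) + O(1/n)
                       = ln(18/14) + γ + O(1/n).
Hence the limit is ln(18/14) + γ (= ln(9/7)).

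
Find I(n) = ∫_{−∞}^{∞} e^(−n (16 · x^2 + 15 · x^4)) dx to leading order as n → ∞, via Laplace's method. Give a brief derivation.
I(n) ~ sqrt(π/(16n))

φ(x) = 16 · x^2 + 15 · x^4 has its unique global minimum at x* = 0 (since φ'(x) = 32x + 60x^3 = 0 only at x = 0 for real x with both coefficients positive, and φ → ∞ as |x| → ∞). At x* = 0, φ(0) = 0 and φ''(0) = 32. Laplace's method then gives
  I(n) ~ sqrt(2π / (n · φ''(0))) · e^(−n φ(0)) = sqrt(2π / (32n)) = sqrt(π/(16n)).
The 15 · x^4 term contributes only at subleading order (an O(1/n) relative correction).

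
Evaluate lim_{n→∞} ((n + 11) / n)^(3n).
lim = e^33

Rewrite as (1 + 11/n)^(3n). By the standard limit (1 + x/n)^n → e^x, we have (1 + 11/n)^n → e^11, and raising to the 3rd power gives e^33.
More precisely, ln[(1 + 11/n)^(3n)] = 3n · ln(1 + 11/n) = 3n · (11/n + O(1/n^2)) = 33 + O(1/n) → 33.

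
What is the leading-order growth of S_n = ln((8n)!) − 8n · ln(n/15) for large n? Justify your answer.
S_n ~ 8n · (ln 120 − 1) + O(ln n)

Stirling: ln((8n)!) = 8n ln(8n) − 8n + O(ln n).
  S_n = 8n ln(8n) − 8n − 8n ln(n/15) + O(ln n)
      = 8n ln(8n) − 8n ln n + 8n ln 15 − 8n + O(ln n)
      = 8n ln 8 + 8n ln 15 − 8n + O(ln n)
      = 8n (ln 120 − 1) + O(ln n).
Numerically ln(120) − 1 ≈ 3.7875.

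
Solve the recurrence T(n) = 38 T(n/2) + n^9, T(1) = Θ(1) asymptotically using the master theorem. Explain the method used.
T(n) = Θ(n^9)

log_2 38 ≈ 5.248. f(n) = n^9 dominates n^(log_2 38) since 9 > 5.248, and the regularity condition a·f(n/b) = 38·(n/2)^9 = (38/512)·n^9 ≤ c·f(n) holds with c = 38/512 ≈ 0.0742 < 1. So this is Case 3: T(n) = Θ(f(n)) = Θ(n^9).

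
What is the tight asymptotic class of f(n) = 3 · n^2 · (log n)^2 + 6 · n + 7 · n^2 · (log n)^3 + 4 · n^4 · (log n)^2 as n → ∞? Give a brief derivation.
f(n) ∈ Θ(n^4 · (log n)^2)

Compare the terms by growth order. For large n, n^a · (log n)^b dominates n^a' · (log n)^b' iff a > a', or (a = a' and b > b'). Ranking the 4 terms shows the dominant one is 4 · n^4 · (log n)^2. Hence f(n) ∈ Θ(n^4 · (log n)^2).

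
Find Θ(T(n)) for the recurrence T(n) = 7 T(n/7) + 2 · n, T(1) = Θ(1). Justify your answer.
T(n) = Θ(n log n)

log_7 7 = 1, and f(n) = 2 · n = Θ(n^(log_7 7)). This is Case 2 of the master theorem: T(n) = Θ(f(n) · log n) = Θ(n log n).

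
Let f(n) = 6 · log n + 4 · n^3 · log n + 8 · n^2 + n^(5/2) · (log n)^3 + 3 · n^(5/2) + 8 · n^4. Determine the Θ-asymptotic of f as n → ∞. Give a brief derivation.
f(n) ∈ Θ(n^4)

Compare the terms by growth order. For large n, n^a · (log n)^b dominates n^a' · (log n)^b' iff a > a', or (a = a' and b > b'). Ranking the 6 terms shows the dominant one is 8 · n^4. Hence f(n) ∈ Θ(n^4).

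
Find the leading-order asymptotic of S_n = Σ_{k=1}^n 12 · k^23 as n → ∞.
S_n ~ n^24 / 2

By integral comparison (Euler-Maclaurin), Σ_{k=1}^n 12 · k^23 = 12 · ∫_0^n x^23 dx + O(n^23) = 12 · n^24/24 = n^24 / 2 + O(n^23). (Equivalently, Faulhaber's formula gives the same leading term.)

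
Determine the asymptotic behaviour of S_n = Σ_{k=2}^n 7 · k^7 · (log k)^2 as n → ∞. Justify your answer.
S_n ~ 7 · n^8 · (log n)^2 / 8

By integral comparison, S_n = ∫_1^n 7 · x^7 · (log x)^2 dx + O(n^7 · (log n)^2). For the integral, the leading term of ∫_1^n x^7 (log x)^2 dx is n^8/8 · (log n)^2 (by repeated integration by parts; each step lowers the log-exponent and produces a relatively O(1/log n) correction). Hence S_n ~ 7 · n^8 · (log n)^2 / 8.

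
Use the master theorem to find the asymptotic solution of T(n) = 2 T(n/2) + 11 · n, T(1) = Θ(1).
T(n) = Θ(n log n)

log_2 2 = 1, and f(n) = 11 · n = Θ(n^(log_2 2)). This is Case 2 of the master theorem: T(n) = Θ(f(n) · log n) = Θ(n log n).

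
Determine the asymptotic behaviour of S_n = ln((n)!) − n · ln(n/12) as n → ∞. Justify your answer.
S_n ~ n · (ln 12 − 1) + O(ln n)

Stirling: ln((n)!) = n ln(n) − n + O(ln n).
  S_n = n ln(n) − n − n ln(n/12) + O(ln n)
      = n ln(n) − n ln n + n ln 12 − n + O(ln n)
      = n ln 12 − n + O(ln n)
      = n (ln 12 − 1) + O(ln n).
Numerically ln(12) − 1 ≈ 1.4849.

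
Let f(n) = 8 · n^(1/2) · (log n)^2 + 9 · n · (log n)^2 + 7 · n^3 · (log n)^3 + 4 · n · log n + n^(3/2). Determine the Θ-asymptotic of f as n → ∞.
f(n) ∈ Θ(n^3 · (log n)^3)

Compare the terms by growth order. For large n, n^a · (log n)^b dominates n^a' · (log n)^b' iff a > a', or (a = a' and b > b'). Ranking the 5 terms shows the dominant one is 7 · n^3 · (log n)^3. Hence f(n) ∈ Θ(n^3 · (log n)^3).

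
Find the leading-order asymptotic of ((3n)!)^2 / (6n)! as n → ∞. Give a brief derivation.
((3n)!)^2/(6n)! ~ ((2π·3n)^(1/2) / sqrt(2)) · 2^(−2·3n)  →  0

Write N = 3n. Stirling: N! ~ sqrt(2π N)(N/e)^N and (2N)! ~ sqrt(2π·2N)·(2N/e)^(2N).
  (N!)^2/(2N)! ~ (2π N)^(2/2) (N/e)^(2N) / [sqrt(2π·2N) (2N/e)^(2N)]
     = (2π N)^(2/2) / sqrt(2π·2N) · (N/(2N))^(2N)
     = (2π N)^((2−1)/2) / sqrt(2) · 2^(−2N).
Since 2^2 > 1, the factor 2^(−2N) decays exponentially, so the ratio → 0. Substituting N = 3n gives the stated form.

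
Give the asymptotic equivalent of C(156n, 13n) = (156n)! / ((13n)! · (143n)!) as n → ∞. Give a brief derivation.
C(156n, 13n) ~ (8916100448256/285311670611)^(13n) · sqrt(6/(11π·13n))

Write N = 13n. Apply Stirling to each factorial:
  (12N)! ~ sqrt(2π·12N) · (12N/e)^(12N),
  N! ~ sqrt(2π N) · (N/e)^N,
  (11N)! ~ sqrt(2π·11N) · (11N/e)^(11N).
The exponential factors combine to (12N)^(12N) / (N^N · (11N)^(11N)) = 12^(12N)/11^(11N) = (12^12/11^11)^N = (8916100448256/285311670611)^N.
The square-root prefactors combine to sqrt(2π·12N) / (sqrt(2π N)·sqrt(2π·11N)) = sqrt(12 / (2π·11·N)) = sqrt(6/(11π·13n)).
Substituting N = 13n: C(156n, 13n) ~ (8916100448256/285311670611)^(13n) · sqrt(6/(11π·13n)).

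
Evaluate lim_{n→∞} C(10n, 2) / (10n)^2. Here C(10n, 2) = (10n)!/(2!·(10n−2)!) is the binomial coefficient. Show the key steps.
lim = 1/2! = 1/2

With N = 10n → ∞: C(N, 2) / N^2 = [N(N−1)…(N−1)] / (2! · N^2) = (1/2!) · 1 · (1 − 1/(10n)). Each factor → 1 as N → ∞, so the limit is 1/2! = 1/2.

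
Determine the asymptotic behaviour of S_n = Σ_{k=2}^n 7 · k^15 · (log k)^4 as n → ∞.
S_n ~ 7 · n^16 · (log n)^4 / 16

By integral comparison, S_n = ∫_1^n 7 · x^15 · (log x)^4 dx + O(n^15 · (log n)^4). For the integral, the leading term of ∫_1^n x^15 (log x)^4 dx is n^16/16 · (log n)^4 (by repeated integration by parts; each step lowers the log-exponent and produces a relatively O(1/log n) correction). Hence S_n ~ 7 · n^16 · (log n)^4 / 16.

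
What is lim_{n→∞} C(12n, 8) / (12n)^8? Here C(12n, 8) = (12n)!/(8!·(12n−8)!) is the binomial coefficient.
lim = 1/8! = 1/40320

With N = 12n → ∞: C(N, 8) / N^8 = [N(N−1)…(N−7)] / (8! · N^8) = (1/8!) · 1 · (1 − 1/(12n)) · … · (1 − 7/(12n)). Each factor → 1 as N → ∞, so the limit is 1/8! = 1/40320.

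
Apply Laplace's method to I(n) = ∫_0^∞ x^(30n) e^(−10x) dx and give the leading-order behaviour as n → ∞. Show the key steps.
I(n) ~ (sqrt(2π·30n) / 10) · (30n/(10e))^(30n)

Write the integrand as exp(30n ln x − 10x) and set f(x) = 30n ln x − 10x. Then f'(x) = 30n/x − 10 = 0 at x* = 30n/10, and f''(x*) = −30n/x*^2 = −10^2/(30n). Laplace's method (interior maximum) gives
  I(n) ~ e^(f(x*)) · sqrt(2π / |f''(x*)|)
        = exp(30n ln(30n/10) − 30n) · sqrt(2π · 30n / 10^2)
        = (30n/10)^(30n) e^(−30n) · sqrt(2π·30n) / 10
        = (sqrt(2π·30n) / 10) · (30n/(10e))^(30n).
This matches Γ(30n+1)/10^(30n+1) with Stirling applied to Γ.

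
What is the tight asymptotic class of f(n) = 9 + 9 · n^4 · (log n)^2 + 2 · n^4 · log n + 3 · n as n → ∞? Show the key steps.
f(n) ∈ Θ(n^4 · (log n)^2)

Compare the terms by growth order. For large n, n^a · (log n)^b dominates n^a' · (log n)^b' iff a > a', or (a = a' and b > b'). Ranking the 4 terms shows the dominant one is 9 · n^4 · (log n)^2. Hence f(n) ∈ Θ(n^4 · (log n)^2).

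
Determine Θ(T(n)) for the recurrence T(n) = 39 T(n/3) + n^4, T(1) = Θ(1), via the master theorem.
T(n) = Θ(n^4)

log_3 39 ≈ 3.335. f(n) = n^4 dominates n^(log_3 39) since 4 > 3.335, and the regularity condition a·f(n/b) = 39·(n/3)^4 = (39/81)·n^4 ≤ c·f(n) holds with c = 39/81 ≈ 0.481 < 1. So this is Case 3: T(n) = Θ(f(n)) = Θ(n^4).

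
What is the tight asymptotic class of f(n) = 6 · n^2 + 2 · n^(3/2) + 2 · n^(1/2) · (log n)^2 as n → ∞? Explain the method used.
f(n) ∈ Θ(n^2)

Compare the terms by growth order. For large n, n^a · (log n)^b dominates n^a' · (log n)^b' iff a > a', or (a = a' and b > b'). Ranking the 3 terms shows the dominant one is 6 · n^2. Hence f(n) ∈ Θ(n^2).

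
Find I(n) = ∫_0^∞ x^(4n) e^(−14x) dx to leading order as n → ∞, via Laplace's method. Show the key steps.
I(n) ~ (sqrt(2π·4n) / 14) · (4n/(14e))^(4n)

Write the integrand as exp(4n ln x − 14x) and set f(x) = 4n ln x − 14x. Then f'(x) = 4n/x − 14 = 0 at x* = 4n/14, and f''(x*) = −4n/x*^2 = −14^2/(4n). Laplace's method (interior maximum) gives
  I(n) ~ e^(f(x*)) · sqrt(2π / |f''(x*)|)
        = exp(4n ln(4n/14) − 4n) · sqrt(2π · 4n / 14^2)
        = (4n/14)^(4n) e^(−4n) · sqrt(2π·4n) / 14
        = (sqrt(2π·4n) / 14) · (4n/(14e))^(4n).
This matches Γ(4n+1)/14^(4n+1) with Stirling applied to Γ.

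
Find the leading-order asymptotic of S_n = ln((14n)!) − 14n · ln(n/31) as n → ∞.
S_n ~ 14n · (ln 434 − 1) + O(ln n)

Stirling: ln((14n)!) = 14n ln(14n) − 14n + O(ln n).
  S_n = 14n ln(14n) − 14n − 14n ln(n/31) + O(ln n)
      = 14n ln(14n) − 14n ln n + 14n ln 31 − 14n + O(ln n)
      = 14n ln 14 + 14n ln 31 − 14n + O(ln n)
      = 14n (ln 434 − 1) + O(ln n).
Numerically ln(434) − 1 ≈ 5.0730.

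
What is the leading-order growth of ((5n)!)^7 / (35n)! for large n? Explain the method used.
((5n)!)^7/(35n)! ~ ((2π·5n)^(6/2) / sqrt(7)) · 7^(−7·5n)  →  0

Write N = 5n. Stirling: N! ~ sqrt(2π N)(N/e)^N and (7N)! ~ sqrt(2π·7N)·(7N/e)^(7N).
  (N!)^7/(7N)! ~ (2π N)^(7/2) (N/e)^(7N) / [sqrt(2π·7N) (7N/e)^(7N)]
     = (2π N)^(7/2) / sqrt(2π·7N) · (N/(7N))^(7N)
     = (2π N)^((7−1)/2) / sqrt(7) · 7^(−7N).
Since 7^7 > 1, the factor 7^(−7N) decays exponentially, so the ratio → 0. Substituting N = 5n gives the stated form.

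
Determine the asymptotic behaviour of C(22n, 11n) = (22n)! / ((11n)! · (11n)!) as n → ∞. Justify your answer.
C(22n, 11n) ~ (4)^(11n) · sqrt(1/(π·11n))

Write N = 11n. Apply Stirling to each factorial:
  (2N)! ~ sqrt(2π·2N) · (2N/e)^(2N),
  N! ~ sqrt(2π N) · (N/e)^N,
  (1N)! ~ sqrt(2π·1N) · (1N/e)^(1N).
The exponential factors combine to (2N)^(2N) / (N^N · (1N)^(1N)) = 2^(2N)/1^(1N) = (2^2/1^1)^N = (4)^N.
The square-root prefactors combine to sqrt(2π·2N) / (sqrt(2π N)·sqrt(2π·1N)) = sqrt(2 / (2π·1·N)) = sqrt(1/(π·11n)).
Substituting N = 11n: C(22n, 11n) ~ (4)^(11n) · sqrt(1/(π·11n)).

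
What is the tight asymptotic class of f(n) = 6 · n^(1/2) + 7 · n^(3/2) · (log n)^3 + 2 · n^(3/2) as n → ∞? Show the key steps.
f(n) ∈ Θ(n^(3/2) · (log n)^3)

Compare the terms by growth order. For large n, n^a · (log n)^b dominates n^a' · (log n)^b' iff a > a', or (a = a' and b > b'). Ranking the 3 terms shows the dominant one is 7 · n^(3/2) · (log n)^3. Hence f(n) ∈ Θ(n^(3/2) · (log n)^3).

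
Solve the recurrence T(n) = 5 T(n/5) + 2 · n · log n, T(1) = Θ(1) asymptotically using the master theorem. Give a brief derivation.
T(n) = Θ(n · (log n)^2)

Here log_5 5 = 1 and f(n) = 2 · n · log n = Θ(n^(log_5 5) · (log n)^1). This is the extended Case 2 of the master theorem (f matches the critical exponent up to log factors), giving T(n) = Θ(n^(log_5 5) · (log n)^(1+1)) = Θ(n · (log n)^2).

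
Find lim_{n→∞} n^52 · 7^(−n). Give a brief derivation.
lim = 0

Exponentials with base > 1 dominate every fixed polynomial: for any fixed c, n^c / 7^n → 0 as n → ∞ (e.g. by the ratio test, or by writing 7^n = e^(n ln 7) and noting e^(n ln 7) / n^c → ∞). Hence n^52 · 7^(−n) = n^52 / 7^n → 0.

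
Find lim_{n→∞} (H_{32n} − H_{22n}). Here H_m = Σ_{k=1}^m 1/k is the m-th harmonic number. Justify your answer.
lim = ln(32/22) = ln(16/11)

Euler-Maclaurin gives H_m = ln m + γ + 1/(2m) + O(1/m^2). The γ and O(1/m) terms cancel in the difference:
  H_{32n} − H_{22n} = ln(32n) − ln(22n) + O(1/n) = ln(32/22) + O(1/n).
Hence the limit is ln(32/22) = ln(16/11).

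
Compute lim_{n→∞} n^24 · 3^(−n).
lim = 0

Exponentials with base > 1 dominate every fixed polynomial: for any fixed c, n^c / 3^n → 0 as n → ∞ (e.g. by the ratio test, or by writing 3^n = e^(n ln 3) and noting e^(n ln 3) / n^c → ∞). Hence n^24 · 3^(−n) = n^24 / 3^n → 0.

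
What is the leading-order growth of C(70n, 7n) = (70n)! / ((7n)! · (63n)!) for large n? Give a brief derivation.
C(70n, 7n) ~ (10000000000/387420489)^(7n) · sqrt(5/(9π·7n))

Write N = 7n. Apply Stirling to each factorial:
  (10N)! ~ sqrt(2π·10N) · (10N/e)^(10N),
  N! ~ sqrt(2π N) · (N/e)^N,
  (9N)! ~ sqrt(2π·9N) · (9N/e)^(9N).
The exponential factors combine to (10N)^(10N) / (N^N · (9N)^(9N)) = 10^(10N)/9^(9N) = (10^10/9^9)^N = (10000000000/387420489)^N.
The square-root prefactors combine to sqrt(2π·10N) / (sqrt(2π N)·sqrt(2π·9N)) = sqrt(10 / (2π·9·N)) = sqrt(5/(9π·7n)).
Substituting N = 7n: C(70n, 7n) ~ (10000000000/387420489)^(7n) · sqrt(5/(9π·7n)).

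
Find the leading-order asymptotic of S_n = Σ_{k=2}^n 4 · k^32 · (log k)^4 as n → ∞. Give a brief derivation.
S_n ~ 4 · n^33 · (log n)^4 / 33

By integral comparison, S_n = ∫_1^n 4 · x^32 · (log x)^4 dx + O(n^32 · (log n)^4). For the integral, the leading term of ∫_1^n x^32 (log x)^4 dx is n^33/33 · (log n)^4 (by repeated integration by parts; each step lowers the log-exponent and produces a relatively O(1/log n) correction). Hence S_n ~ 4 · n^33 · (log n)^4 / 33.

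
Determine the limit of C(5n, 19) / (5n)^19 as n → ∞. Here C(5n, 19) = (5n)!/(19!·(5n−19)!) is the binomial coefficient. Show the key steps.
lim = 1/19! = 1/121645100408832000

With N = 5n → ∞: C(N, 19) / N^19 = [N(N−1)…(N−18)] / (19! · N^19) = (1/19!) · 1 · (1 − 1/(5n)) · … · (1 − 18/(5n)). Each factor → 1 as N → ∞, so the limit is 1/19! = 1/121645100408832000.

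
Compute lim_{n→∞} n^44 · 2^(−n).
lim = 0

Exponentials with base > 1 dominate every fixed polynomial: for any fixed c, n^c / 2^n → 0 as n → ∞ (e.g. by the ratio test, or by writing 2^n = e^(n ln 2) and noting e^(n ln 2) / n^c → ∞). Hence n^44 · 2^(−n) = n^44 / 2^n → 0.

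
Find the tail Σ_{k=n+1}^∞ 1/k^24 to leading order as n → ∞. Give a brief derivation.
Σ_{k>n} 1/k^24 ~ 1/(23 · n^23)

Compare to the integral: ∫_{n}^∞ x^(−24) dx = [−x^(−23)/23]_{n}^∞ = 1/((24−1)·n^23). Euler-Maclaurin then gives
  Σ_{k>n} 1/k^24 = ∫_{n}^∞ dx/x^24 − 1/(2·n^24) + O(1/n^25).
(Equivalently this is ζ(24) − Σ_{k≤n} 1/k^24.)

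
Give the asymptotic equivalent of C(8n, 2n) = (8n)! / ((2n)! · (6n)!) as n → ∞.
C(8n, 2n) ~ (256/27)^(2n) · sqrt(2/(3π·2n))

Write N = 2n. Apply Stirling to each factorial:
  (4N)! ~ sqrt(2π·4N) · (4N/e)^(4N),
  N! ~ sqrt(2π N) · (N/e)^N,
  (3N)! ~ sqrt(2π·3N) · (3N/e)^(3N).
The exponential factors combine to (4N)^(4N) / (N^N · (3N)^(3N)) = 4^(4N)/3^(3N) = (4^4/3^3)^N = (256/27)^N.
The square-root prefactors combine to sqrt(2π·4N) / (sqrt(2π N)·sqrt(2π·3N)) = sqrt(4 / (2π·3·N)) = sqrt(2/(3π·2n)).
Substituting N = 2n: C(8n, 2n) ~ (256/27)^(2n) · sqrt(2/(3π·2n)).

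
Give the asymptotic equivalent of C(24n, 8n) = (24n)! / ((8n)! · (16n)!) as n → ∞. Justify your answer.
C(24n, 8n) ~ (27/4)^(8n) · sqrt(3/(4π·8n))

Write N = 8n. Apply Stirling to each factorial:
  (3N)! ~ sqrt(2π·3N) · (3N/e)^(3N),
  N! ~ sqrt(2π N) · (N/e)^N,
  (2N)! ~ sqrt(2π·2N) · (2N/e)^(2N).
The exponential factors combine to (3N)^(3N) / (N^N · (2N)^(2N)) = 3^(3N)/2^(2N) = (3^3/2^2)^N = (27/4)^N.
The square-root prefactors combine to sqrt(2π·3N) / (sqrt(2π N)·sqrt(2π·2N)) = sqrt(3 / (2π·2·N)) = sqrt(3/(4π·8n)).
Substituting N = 8n: C(24n, 8n) ~ (27/4)^(8n) · sqrt(3/(4π·8n)).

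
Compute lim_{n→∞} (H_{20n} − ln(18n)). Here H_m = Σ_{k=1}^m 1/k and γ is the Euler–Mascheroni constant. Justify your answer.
lim = ln(10/9) + γ

By Euler-Maclaurin, H_m = ln m + γ + O(1/m). So
  H_{20n} − ln(18n) = ln(20n) + γ − ln(18n) + O(1/n)
                       = ln(20/18) + γ + O(1/n).
Hence the limit is ln(20/18) + γ (= ln(10/9)).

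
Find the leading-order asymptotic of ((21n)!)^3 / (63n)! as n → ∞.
((21n)!)^3/(63n)! ~ ((2π·21n)^(2/2) / sqrt(3)) · 3^(−3·21n)  →  0

Write N = 21n. Stirling: N! ~ sqrt(2π N)(N/e)^N and (3N)! ~ sqrt(2π·3N)·(3N/e)^(3N).
  (N!)^3/(3N)! ~ (2π N)^(3/2) (N/e)^(3N) / [sqrt(2π·3N) (3N/e)^(3N)]
     = (2π N)^(3/2) / sqrt(2π·3N) · (N/(3N))^(3N)
     = (2π N)^((3−1)/2) / sqrt(3) · 3^(−3N).
Since 3^3 > 1, the factor 3^(−3N) decays exponentially, so the ratio → 0. Substituting N = 21n gives the stated form.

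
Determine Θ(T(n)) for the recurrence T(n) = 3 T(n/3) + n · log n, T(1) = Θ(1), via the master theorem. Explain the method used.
T(n) = Θ(n · (log n)^2)

Here log_3 3 = 1 and f(n) = n · log n = Θ(n^(log_3 3) · (log n)^1). This is the extended Case 2 of the master theorem (f matches the critical exponent up to log factors), giving T(n) = Θ(n^(log_3 3) · (log n)^(1+1)) = Θ(n · (log n)^2).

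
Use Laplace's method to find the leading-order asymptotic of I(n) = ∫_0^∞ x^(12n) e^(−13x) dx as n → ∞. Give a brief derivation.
I(n) ~ (sqrt(2π·12n) / 13) · (12n/(13e))^(12n)

Write the integrand as exp(12n ln x − 13x) and set f(x) = 12n ln x − 13x. Then f'(x) = 12n/x − 13 = 0 at x* = 12n/13, and f''(x*) = −12n/x*^2 = −13^2/(12n). Laplace's method (interior maximum) gives
  I(n) ~ e^(f(x*)) · sqrt(2π / |f''(x*)|)
        = exp(12n ln(12n/13) − 12n) · sqrt(2π · 12n / 13^2)
        = (12n/13)^(12n) e^(−12n) · sqrt(2π·12n) / 13
        = (sqrt(2π·12n) / 13) · (12n/(13e))^(12n).
This matches Γ(12n+1)/13^(12n+1) with Stirling applied to Γ.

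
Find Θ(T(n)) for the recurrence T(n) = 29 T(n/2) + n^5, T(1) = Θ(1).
T(n) = Θ(n^5)

log_2 29 ≈ 4.858. f(n) = n^5 dominates n^(log_2 29) since 5 > 4.858, and the regularity condition a·f(n/b) = 29·(n/2)^5 = (29/32)·n^5 ≤ c·f(n) holds with c = 29/32 ≈ 0.906 < 1. So this is Case 3: T(n) = Θ(f(n)) = Θ(n^5).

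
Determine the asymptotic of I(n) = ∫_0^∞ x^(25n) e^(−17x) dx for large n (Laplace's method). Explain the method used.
I(n) ~ (sqrt(2π·25n) / 17) · (25n/(17e))^(25n)

Write the integrand as exp(25n ln x − 17x) and set f(x) = 25n ln x − 17x. Then f'(x) = 25n/x − 17 = 0 at x* = 25n/17, and f''(x*) = −25n/x*^2 = −17^2/(25n). Laplace's method (interior maximum) gives
  I(n) ~ e^(f(x*)) · sqrt(2π / |f''(x*)|)
        = exp(25n ln(25n/17) − 25n) · sqrt(2π · 25n / 17^2)
        = (25n/17)^(25n) e^(−25n) · sqrt(2π·25n) / 17
        = (sqrt(2π·25n) / 17) · (25n/(17e))^(25n).
This matches Γ(25n+1)/17^(25n+1) with Stirling applied to Γ.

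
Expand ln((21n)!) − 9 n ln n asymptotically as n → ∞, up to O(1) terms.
ln((21n)!) − 9 n ln n = 12 n ln n + 21(ln 21 − 1) n + (1/2) ln(2π·21n) + O(1/n)

Stirling: ln((21n)!) = 21n ln(21n) − 21n + (1/2) ln(2π·21n) + O(1/n).
Expand 21n ln(21n) = 21n (ln n + ln 21) = 21n ln n + 21n ln 21.
Subtract 9n ln n: leading term is (21 − 9) n ln n = 12 n ln n. The next term is 21n ln 21 − 21n = 21(ln 21 − 1) n. Then the (1/2) ln(2π·21n) correction.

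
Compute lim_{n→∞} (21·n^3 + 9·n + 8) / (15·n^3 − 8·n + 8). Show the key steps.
lim = 21/15 = 7/5

For large n the leading n^3 terms dominate both numerator and denominator. Dividing top and bottom by n^3, every other term tends to 0, leaving 21/15 = 7/5.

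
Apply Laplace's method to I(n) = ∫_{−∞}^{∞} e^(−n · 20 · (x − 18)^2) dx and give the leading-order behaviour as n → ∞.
I(n) = sqrt(π/(20n))

Here φ(x) = 20 · (x − 18)^2 has its unique minimum at x* = 18 with φ(x*) = 0 and φ''(x*) = 40. Laplace's method gives
  I(n) ~ e^(−n φ(x*)) · sqrt(2π / (n · φ''(x*))) = sqrt(2π / (40n)) = sqrt(π/(20n)).
This is exact: substituting u = (x − 18)·sqrt(20n) gives I(n) = (1/sqrt(20n)) ∫_{−∞}^{∞} e^(−u^2) du = sqrt(π/(20n)).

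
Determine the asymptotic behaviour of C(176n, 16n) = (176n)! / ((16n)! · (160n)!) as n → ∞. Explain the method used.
C(176n, 16n) ~ (285311670611/10000000000)^(16n) · sqrt(11/(20π·16n))

Write N = 16n. Apply Stirling to each factorial:
  (11N)! ~ sqrt(2π·11N) · (11N/e)^(11N),
  N! ~ sqrt(2π N) · (N/e)^N,
  (10N)! ~ sqrt(2π·10N) · (10N/e)^(10N).
The exponential factors combine to (11N)^(11N) / (N^N · (10N)^(10N)) = 11^(11N)/10^(10N) = (11^11/10^10)^N = (285311670611/10000000000)^N.
The square-root prefactors combine to sqrt(2π·11N) / (sqrt(2π N)·sqrt(2π·10N)) = sqrt(11 / (2π·10·N)) = sqrt(11/(20π·16n)).
Substituting N = 16n: C(176n, 16n) ~ (285311670611/10000000000)^(16n) · sqrt(11/(20π·16n)).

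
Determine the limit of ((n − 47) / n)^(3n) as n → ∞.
lim = e^(−141)

Rewrite as (1 − 47/n)^(3n). By the standard limit (1 + x/n)^n → e^x, we have (1 − 47/n)^n → e^(−47), and raising to the 3rd power gives e^(−141).
More precisely, ln[(1 − 47/n)^(3n)] = 3n · ln(1 − 47/n) = 3n · (-47/n + O(1/n^2)) = -141 + O(1/n) → -141.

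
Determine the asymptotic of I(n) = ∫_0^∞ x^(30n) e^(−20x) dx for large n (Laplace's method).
I(n) ~ (sqrt(2π·30n) / 20) · (30n/(20e))^(30n)

Write the integrand as exp(30n ln x − 20x) and set f(x) = 30n ln x − 20x. Then f'(x) = 30n/x − 20 = 0 at x* = 30n/20, and f''(x*) = −30n/x*^2 = −20^2/(30n). Laplace's method (interior maximum) gives
  I(n) ~ e^(f(x*)) · sqrt(2π / |f''(x*)|)
        = exp(30n ln(30n/20) − 30n) · sqrt(2π · 30n / 20^2)
        = (30n/20)^(30n) e^(−30n) · sqrt(2π·30n) / 20
        = (sqrt(2π·30n) / 20) · (30n/(20e))^(30n).
This matches Γ(30n+1)/20^(30n+1) with Stirling applied to Γ.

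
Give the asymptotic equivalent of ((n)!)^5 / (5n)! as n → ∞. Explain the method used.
((n)!)^5/(5n)! ~ ((2π·n)^(4/2) / sqrt(5)) · 5^(−5·n)  →  0

Write N = n. Stirling: N! ~ sqrt(2π N)(N/e)^N and (5N)! ~ sqrt(2π·5N)·(5N/e)^(5N).
  (N!)^5/(5N)! ~ (2π N)^(5/2) (N/e)^(5N) / [sqrt(2π·5N) (5N/e)^(5N)]
     = (2π N)^(5/2) / sqrt(2π·5N) · (N/(5N))^(5N)
     = (2π N)^((5−1)/2) / sqrt(5) · 5^(−5N).
Since 5^5 > 1, the factor 5^(−5N) decays exponentially, so the ratio → 0. Substituting N = n gives the stated form.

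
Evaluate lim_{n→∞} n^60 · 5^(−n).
lim = 0

Exponentials with base > 1 dominate every fixed polynomial: for any fixed c, n^c / 5^n → 0 as n → ∞ (e.g. by the ratio test, or by writing 5^n = e^(n ln 5) and noting e^(n ln 5) / n^c → ∞). Hence n^60 · 5^(−n) = n^60 / 5^n → 0.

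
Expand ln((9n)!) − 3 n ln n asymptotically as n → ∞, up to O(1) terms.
ln((9n)!) − 3 n ln n = 6 n ln n + 9(ln 9 − 1) n + (1/2) ln(2π·9n) + O(1/n)

Stirling: ln((9n)!) = 9n ln(9n) − 9n + (1/2) ln(2π·9n) + O(1/n).
Expand 9n ln(9n) = 9n (ln n + ln 9) = 9n ln n + 9n ln 9.
Subtract 3n ln n: leading term is (9 − 3) n ln n = 6 n ln n. The next term is 9n ln 9 − 9n = 9(ln 9 − 1) n. Then the (1/2) ln(2π·9n) correction.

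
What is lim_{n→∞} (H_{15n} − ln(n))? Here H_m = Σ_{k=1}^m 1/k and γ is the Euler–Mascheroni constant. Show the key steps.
lim = ln 15 + γ

By Euler-Maclaurin, H_m = ln m + γ + O(1/m). So
  H_{15n} − ln(n) = ln(15n) + γ − ln(n) + O(1/n)
                       = ln(15/1) + γ + O(1/n).
Hence the limit is ln(15/1) + γ.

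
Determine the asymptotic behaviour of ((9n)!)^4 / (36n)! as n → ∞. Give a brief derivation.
((9n)!)^4/(36n)! ~ ((2π·9n)^(3/2) / 2) · 4^(−4·9n)  →  0

Write N = 9n. Stirling: N! ~ sqrt(2π N)(N/e)^N and (4N)! ~ sqrt(2π·4N)·(4N/e)^(4N).
  (N!)^4/(4N)! ~ (2π N)^(4/2) (N/e)^(4N) / [sqrt(2π·4N) (4N/e)^(4N)]
     = (2π N)^(4/2) / sqrt(2π·4N) · (N/(4N))^(4N)
     = (2π N)^((4−1)/2) / 2 · 4^(−4N).
Since 4^4 > 1, the factor 4^(−4N) decays exponentially, so the ratio → 0. Substituting N = 9n gives the stated form.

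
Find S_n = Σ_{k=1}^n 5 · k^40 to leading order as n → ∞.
S_n ~ 5 · n^41 / 41

By integral comparison (Euler-Maclaurin), Σ_{k=1}^n 5 · k^40 = 5 · ∫_0^n x^40 dx + O(n^40) = 5 · n^41/41 + O(n^40). (Equivalently, Faulhaber's formula gives the same leading term.)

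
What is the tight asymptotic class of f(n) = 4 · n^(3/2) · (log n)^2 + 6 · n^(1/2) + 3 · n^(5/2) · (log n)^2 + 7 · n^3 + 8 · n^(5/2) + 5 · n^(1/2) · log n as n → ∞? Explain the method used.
f(n) ∈ Θ(n^3)

Compare the terms by growth order. For large n, n^a · (log n)^b dominates n^a' · (log n)^b' iff a > a', or (a = a' and b > b'). Ranking the 6 terms shows the dominant one is 7 · n^3. Hence f(n) ∈ Θ(n^3).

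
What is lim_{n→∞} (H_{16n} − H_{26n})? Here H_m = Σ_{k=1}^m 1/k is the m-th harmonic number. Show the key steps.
lim = ln(16/26) = ln(8/13)

Euler-Maclaurin gives H_m = ln m + γ + 1/(2m) + O(1/m^2). The γ and O(1/m) terms cancel in the difference:
  H_{16n} − H_{26n} = ln(16n) − ln(26n) + O(1/n) = ln(16/26) + O(1/n).
Hence the limit is ln(16/26) = ln(8/13).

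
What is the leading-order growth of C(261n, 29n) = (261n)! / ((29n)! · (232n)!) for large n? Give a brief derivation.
C(261n, 29n) ~ (387420489/16777216)^(29n) · sqrt(9/(16π·29n))

Write N = 29n. Apply Stirling to each factorial:
  (9N)! ~ sqrt(2π·9N) · (9N/e)^(9N),
  N! ~ sqrt(2π N) · (N/e)^N,
  (8N)! ~ sqrt(2π·8N) · (8N/e)^(8N).
The exponential factors combine to (9N)^(9N) / (N^N · (8N)^(8N)) = 9^(9N)/8^(8N) = (9^9/8^8)^N = (387420489/16777216)^N.
The square-root prefactors combine to sqrt(2π·9N) / (sqrt(2π N)·sqrt(2π·8N)) = sqrt(9 / (2π·8·N)) = sqrt(9/(16π·29n)).
Substituting N = 29n: C(261n, 29n) ~ (387420489/16777216)^(29n) · sqrt(9/(16π·29n)).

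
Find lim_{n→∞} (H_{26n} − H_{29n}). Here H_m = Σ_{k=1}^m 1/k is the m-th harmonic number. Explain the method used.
lim = ln(26/29)

Euler-Maclaurin gives H_m = ln m + γ + 1/(2m) + O(1/m^2). The γ and O(1/m) terms cancel in the difference:
  H_{26n} − H_{29n} = ln(26n) − ln(29n) + O(1/n) = ln(26/29) + O(1/n).
Hence the limit is ln(26/29).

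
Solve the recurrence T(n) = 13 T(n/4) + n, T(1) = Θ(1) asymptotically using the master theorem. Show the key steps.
T(n) = Θ(n^(log_4 13))

Master theorem: compare f(n) = n to n^(log_4 13) where log_4 13 ≈ 1.850. Since 1 < log_4 13, we have f(n) = O(n^(log_4 13 − ε)) for some ε > 0 — Case 1. Hence T(n) = Θ(n^(log_4 13)).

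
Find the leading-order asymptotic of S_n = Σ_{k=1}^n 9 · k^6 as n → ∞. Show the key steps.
S_n ~ 9 · n^7 / 7

By integral comparison (Euler-Maclaurin), Σ_{k=1}^n 9 · k^6 = 9 · ∫_0^n x^6 dx + O(n^6) = 9 · n^7/7 + O(n^6). (Equivalently, Faulhaber's formula gives the same leading term.)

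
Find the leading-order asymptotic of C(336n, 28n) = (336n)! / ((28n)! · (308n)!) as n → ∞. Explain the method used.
C(336n, 28n) ~ (8916100448256/285311670611)^(28n) · sqrt(6/(11π·28n))

Write N = 28n. Apply Stirling to each factorial:
  (12N)! ~ sqrt(2π·12N) · (12N/e)^(12N),
  N! ~ sqrt(2π N) · (N/e)^N,
  (11N)! ~ sqrt(2π·11N) · (11N/e)^(11N).
The exponential factors combine to (12N)^(12N) / (N^N · (11N)^(11N)) = 12^(12N)/11^(11N) = (12^12/11^11)^N = (8916100448256/285311670611)^N.
The square-root prefactors combine to sqrt(2π·12N) / (sqrt(2π N)·sqrt(2π·11N)) = sqrt(12 / (2π·11·N)) = sqrt(6/(11π·28n)).
Substituting N = 28n: C(336n, 28n) ~ (8916100448256/285311670611)^(28n) · sqrt(6/(11π·28n)).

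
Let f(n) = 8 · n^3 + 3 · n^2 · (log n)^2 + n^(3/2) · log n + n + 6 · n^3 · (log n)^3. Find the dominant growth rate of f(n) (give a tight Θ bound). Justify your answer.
f(n) ∈ Θ(n^3 · (log n)^3)

Compare the terms by growth order. For large n, n^a · (log n)^b dominates n^a' · (log n)^b' iff a > a', or (a = a' and b > b'). Ranking the 5 terms shows the dominant one is 6 · n^3 · (log n)^3. Hence f(n) ∈ Θ(n^3 · (log n)^3).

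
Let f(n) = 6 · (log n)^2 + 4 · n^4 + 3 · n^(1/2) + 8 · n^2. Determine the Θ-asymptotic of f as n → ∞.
f(n) ∈ Θ(n^4)

Compare the terms by growth order. For large n, n^a · (log n)^b dominates n^a' · (log n)^b' iff a > a', or (a = a' and b > b'). Ranking the 4 terms shows the dominant one is 4 · n^4. Hence f(n) ∈ Θ(n^4).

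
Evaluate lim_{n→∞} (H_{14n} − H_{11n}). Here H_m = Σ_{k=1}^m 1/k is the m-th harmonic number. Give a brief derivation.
lim = ln(14/11)

Euler-Maclaurin gives H_m = ln m + γ + 1/(2m) + O(1/m^2). The γ and O(1/m) terms cancel in the difference:
  H_{14n} − H_{11n} = ln(14n) − ln(11n) + O(1/n) = ln(14/11) + O(1/n).
Hence the limit is ln(14/11).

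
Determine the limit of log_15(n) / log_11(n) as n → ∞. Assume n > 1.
lim = ln(11) / ln(15) = log_15(11)

Change of base: log_15(n) = ln n / ln 15 and log_11(n) = ln n / ln 11. The ratio is (ln n / ln 15) · (ln 11 / ln n) = ln 11 / ln 15, a constant independent of n. So the limit is ln 11 / ln 15 = log_15(11).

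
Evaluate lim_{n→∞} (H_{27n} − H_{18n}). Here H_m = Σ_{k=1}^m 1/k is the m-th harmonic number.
lim = ln(27/18) = ln(3/2)

Euler-Maclaurin gives H_m = ln m + γ + 1/(2m) + O(1/m^2). The γ and O(1/m) terms cancel in the difference:
  H_{27n} − H_{18n} = ln(27n) − ln(18n) + O(1/n) = ln(27/18) + O(1/n).
Hence the limit is ln(27/18) = ln(3/2).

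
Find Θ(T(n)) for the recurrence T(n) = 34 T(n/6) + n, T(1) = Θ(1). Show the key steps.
T(n) = Θ(n^(log_6 34))

Master theorem: compare f(n) = n to n^(log_6 34) where log_6 34 ≈ 1.968. Since 1 < log_6 34, we have f(n) = O(n^(log_6 34 − ε)) for some ε > 0 — Case 1. Hence T(n) = Θ(n^(log_6 34)).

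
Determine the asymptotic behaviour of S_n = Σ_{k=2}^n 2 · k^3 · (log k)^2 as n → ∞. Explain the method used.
S_n ~ n^4 · (log n)^2 / 2

By integral comparison, S_n = ∫_1^n 2 · x^3 · (log x)^2 dx + O(n^3 · (log n)^2). For the integral, the leading term of ∫_1^n x^3 (log x)^2 dx is n^4/4 · (log n)^2 (by repeated integration by parts; each step lowers the log-exponent and produces a relatively O(1/log n) correction). Hence S_n ~ n^4 · (log n)^2 / 2.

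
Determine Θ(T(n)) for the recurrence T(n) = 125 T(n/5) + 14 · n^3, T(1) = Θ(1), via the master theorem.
T(n) = Θ(n^3 log n)

log_5 125 = 3, and f(n) = 14 · n^3 = Θ(n^(log_5 125)). This is Case 2 of the master theorem: T(n) = Θ(f(n) · log n) = Θ(n^3 log n).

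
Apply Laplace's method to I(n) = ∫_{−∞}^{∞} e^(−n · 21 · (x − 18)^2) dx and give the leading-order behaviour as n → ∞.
I(n) = sqrt(π/(21n))

Here φ(x) = 21 · (x − 18)^2 has its unique minimum at x* = 18 with φ(x*) = 0 and φ''(x*) = 42. Laplace's method gives
  I(n) ~ e^(−n φ(x*)) · sqrt(2π / (n · φ''(x*))) = sqrt(2π / (42n)) = sqrt(π/(21n)).
This is exact: substituting u = (x − 18)·sqrt(21n) gives I(n) = (1/sqrt(21n)) ∫_{−∞}^{∞} e^(−u^2) du = sqrt(π/(21n)).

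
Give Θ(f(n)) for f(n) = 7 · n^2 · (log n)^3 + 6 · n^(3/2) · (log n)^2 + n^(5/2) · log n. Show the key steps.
f(n) ∈ Θ(n^(5/2) · log n)

Compare the terms by growth order. For large n, n^a · (log n)^b dominates n^a' · (log n)^b' iff a > a', or (a = a' and b > b'). Ranking the 3 terms shows the dominant one is n^(5/2) · log n. Hence f(n) ∈ Θ(n^(5/2) · log n).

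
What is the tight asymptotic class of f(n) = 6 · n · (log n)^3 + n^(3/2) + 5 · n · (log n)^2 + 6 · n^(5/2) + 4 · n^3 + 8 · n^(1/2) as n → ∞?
f(n) ∈ Θ(n^3)

Compare the terms by growth order. For large n, n^a · (log n)^b dominates n^a' · (log n)^b' iff a > a', or (a = a' and b > b'). Ranking the 6 terms shows the dominant one is 4 · n^3. Hence f(n) ∈ Θ(n^3).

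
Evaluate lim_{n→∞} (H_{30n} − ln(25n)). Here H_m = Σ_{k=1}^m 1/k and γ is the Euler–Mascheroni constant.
lim = ln(6/5) + γ

By Euler-Maclaurin, H_m = ln m + γ + O(1/m). So
  H_{30n} − ln(25n) = ln(30n) + γ − ln(25n) + O(1/n)
                       = ln(30/25) + γ + O(1/n).
Hence the limit is ln(30/25) + γ (= ln(6/5)).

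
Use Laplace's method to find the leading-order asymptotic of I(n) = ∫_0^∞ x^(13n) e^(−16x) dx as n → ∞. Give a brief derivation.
I(n) ~ (sqrt(2π·13n) / 16) · (13n/(16e))^(13n)

Write the integrand as exp(13n ln x − 16x) and set f(x) = 13n ln x − 16x. Then f'(x) = 13n/x − 16 = 0 at x* = 13n/16, and f''(x*) = −13n/x*^2 = −16^2/(13n). Laplace's method (interior maximum) gives
  I(n) ~ e^(f(x*)) · sqrt(2π / |f''(x*)|)
        = exp(13n ln(13n/16) − 13n) · sqrt(2π · 13n / 16^2)
        = (13n/16)^(13n) e^(−13n) · sqrt(2π·13n) / 16
        = (sqrt(2π·13n) / 16) · (13n/(16e))^(13n).
This matches Γ(13n+1)/16^(13n+1) with Stirling applied to Γ.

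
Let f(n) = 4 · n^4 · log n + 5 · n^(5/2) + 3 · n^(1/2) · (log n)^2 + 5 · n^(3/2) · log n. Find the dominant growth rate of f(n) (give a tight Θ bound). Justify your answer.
f(n) ∈ Θ(n^4 · log n)

Compare the terms by growth order. For large n, n^a · (log n)^b dominates n^a' · (log n)^b' iff a > a', or (a = a' and b > b'). Ranking the 4 terms shows the dominant one is 4 · n^4 · log n. Hence f(n) ∈ Θ(n^4 · log n).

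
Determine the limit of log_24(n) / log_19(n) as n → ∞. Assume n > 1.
lim = ln(19) / ln(24) = log_24(19)

Change of base: log_24(n) = ln n / ln 24 and log_19(n) = ln n / ln 19. The ratio is (ln n / ln 24) · (ln 19 / ln n) = ln 19 / ln 24, a constant independent of n. So the limit is ln 19 / ln 24 = log_24(19).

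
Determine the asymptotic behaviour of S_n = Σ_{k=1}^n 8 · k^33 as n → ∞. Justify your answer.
S_n ~ 4 · n^34 / 17

By integral comparison (Euler-Maclaurin), Σ_{k=1}^n 8 · k^33 = 8 · ∫_0^n x^33 dx + O(n^33) = 8 · n^34/34 = 4 · n^34 / 17 + O(n^33). (Equivalently, Faulhaber's formula gives the same leading term.)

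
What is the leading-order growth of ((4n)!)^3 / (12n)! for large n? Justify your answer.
((4n)!)^3/(12n)! ~ ((2π·4n)^(2/2) / sqrt(3)) · 3^(−3·4n)  →  0

Write N = 4n. Stirling: N! ~ sqrt(2π N)(N/e)^N and (3N)! ~ sqrt(2π·3N)·(3N/e)^(3N).
  (N!)^3/(3N)! ~ (2π N)^(3/2) (N/e)^(3N) / [sqrt(2π·3N) (3N/e)^(3N)]
     = (2π N)^(3/2) / sqrt(2π·3N) · (N/(3N))^(3N)
     = (2π N)^((3−1)/2) / sqrt(3) · 3^(−3N).
Since 3^3 > 1, the factor 3^(−3N) decays exponentially, so the ratio → 0. Substituting N = 4n gives the stated form.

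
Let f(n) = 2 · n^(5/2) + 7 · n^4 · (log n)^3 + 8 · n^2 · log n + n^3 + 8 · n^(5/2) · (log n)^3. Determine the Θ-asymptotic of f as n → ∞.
f(n) ∈ Θ(n^4 · (log n)^3)

Compare the terms by growth order. For large n, n^a · (log n)^b dominates n^a' · (log n)^b' iff a > a', or (a = a' and b > b'). Ranking the 5 terms shows the dominant one is 7 · n^4 · (log n)^3. Hence f(n) ∈ Θ(n^4 · (log n)^3).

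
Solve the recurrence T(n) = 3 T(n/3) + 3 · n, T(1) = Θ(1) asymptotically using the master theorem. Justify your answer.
T(n) = Θ(n log n)

log_3 3 = 1, and f(n) = 3 · n = Θ(n^(log_3 3)). This is Case 2 of the master theorem: T(n) = Θ(f(n) · log n) = Θ(n log n).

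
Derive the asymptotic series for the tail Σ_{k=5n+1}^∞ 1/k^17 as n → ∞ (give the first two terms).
Σ_{k>5n} 1/k^17 = 1/(16 · (5n)^16) − 1/(2 · (5n)^17) + O(1/(5n)^18)

Compare to the integral: ∫_{5n}^∞ x^(−17) dx = [−x^(−16)/16]_{5n}^∞ = 1/((17−1)·(5n)^16). The Euler-Maclaurin correction adds −f(5n)/2 = −1/(2·(5n)^17). Euler-Maclaurin then gives
  Σ_{k>5n} 1/k^17 = ∫_{5n}^∞ dx/x^17 − 1/(2·(5n)^17) + O(1/(5n)^18).
(Equivalently this is ζ(17) − Σ_{k≤5n} 1/k^17.)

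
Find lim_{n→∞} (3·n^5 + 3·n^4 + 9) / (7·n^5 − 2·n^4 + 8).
lim = 3/7

For large n the leading n^5 terms dominate both numerator and denominator. Dividing top and bottom by n^5, every other term tends to 0, leaving 3/7.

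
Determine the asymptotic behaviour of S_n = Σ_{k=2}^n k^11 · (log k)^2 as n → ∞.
S_n ~ n^12 · (log n)^2 / 12

By integral comparison, S_n = ∫_1^n x^11 · (log x)^2 dx + O(n^11 · (log n)^2). For the integral, the leading term of ∫_1^n x^11 (log x)^2 dx is n^12/12 · (log n)^2 (by repeated integration by parts; each step lowers the log-exponent and produces a relatively O(1/log n) correction). Hence S_n ~ n^12 · (log n)^2 / 12.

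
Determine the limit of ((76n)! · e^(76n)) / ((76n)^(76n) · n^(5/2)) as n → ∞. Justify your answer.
lim = 0

Stirling: (76n)! ~ sqrt(2π·76n) · (76n/e)^(76n). Hence
  (76n)! · e^(76n) / (76n)^(76n) ~ sqrt(2π·76n).
Dividing by n^(5/2): sqrt(2π·76n) / n^(5/2) = sqrt(2π·76) · n^((1−5)/2), so the expression behaves like sqrt(2π·76) · n^((1−5)/2) → 0.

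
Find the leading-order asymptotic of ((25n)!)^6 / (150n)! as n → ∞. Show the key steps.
((25n)!)^6/(150n)! ~ ((2π·25n)^(5/2) / sqrt(6)) · 6^(−6·25n)  →  0

Write N = 25n. Stirling: N! ~ sqrt(2π N)(N/e)^N and (6N)! ~ sqrt(2π·6N)·(6N/e)^(6N).
  (N!)^6/(6N)! ~ (2π N)^(6/2) (N/e)^(6N) / [sqrt(2π·6N) (6N/e)^(6N)]
     = (2π N)^(6/2) / sqrt(2π·6N) · (N/(6N))^(6N)
     = (2π N)^((6−1)/2) / sqrt(6) · 6^(−6N).
Since 6^6 > 1, the factor 6^(−6N) decays exponentially, so the ratio → 0. Substituting N = 25n gives the stated form.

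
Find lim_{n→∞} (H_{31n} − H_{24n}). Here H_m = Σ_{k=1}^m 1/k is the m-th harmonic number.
lim = ln(31/24)

Euler-Maclaurin gives H_m = ln m + γ + 1/(2m) + O(1/m^2). The γ and O(1/m) terms cancel in the difference:
  H_{31n} − H_{24n} = ln(31n) − ln(24n) + O(1/n) = ln(31/24) + O(1/n).
Hence the limit is ln(31/24).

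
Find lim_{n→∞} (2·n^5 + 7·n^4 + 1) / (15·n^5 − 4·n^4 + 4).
lim = 2/15

For large n the leading n^5 terms dominate both numerator and denominator. Dividing top and bottom by n^5, every other term tends to 0, leaving 2/15.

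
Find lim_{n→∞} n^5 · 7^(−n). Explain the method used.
lim = 0

Exponentials with base > 1 dominate every fixed polynomial: for any fixed c, n^c / 7^n → 0 as n → ∞ (e.g. by the ratio test, or by writing 7^n = e^(n ln 7) and noting e^(n ln 7) / n^c → ∞). Hence n^5 · 7^(−n) = n^5 / 7^n → 0.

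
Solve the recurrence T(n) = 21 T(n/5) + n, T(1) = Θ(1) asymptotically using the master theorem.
T(n) = Θ(n^(log_5 21))

Master theorem: compare f(n) = n to n^(log_5 21) where log_5 21 ≈ 1.892. Since 1 < log_5 21, we have f(n) = O(n^(log_5 21 − ε)) for some ε > 0 — Case 1. Hence T(n) = Θ(n^(log_5 21)).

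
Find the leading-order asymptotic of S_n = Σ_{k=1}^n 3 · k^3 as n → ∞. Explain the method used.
S_n ~ 3 · n^4 / 4

By integral comparison (Euler-Maclaurin), Σ_{k=1}^n 3 · k^3 = 3 · ∫_0^n x^3 dx + O(n^3) = 3 · n^4/4 + O(n^3). (Equivalently, Faulhaber's formula gives the same leading term.)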